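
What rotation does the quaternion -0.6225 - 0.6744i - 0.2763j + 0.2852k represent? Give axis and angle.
axis = (-0.8617, -0.353, 0.3644), θ = 257°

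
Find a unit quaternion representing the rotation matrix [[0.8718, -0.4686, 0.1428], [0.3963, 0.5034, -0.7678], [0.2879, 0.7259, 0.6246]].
0.866 + 0.4312i - 0.0419j + 0.2497k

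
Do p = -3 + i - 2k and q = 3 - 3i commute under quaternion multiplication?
No: pq = -6 + 12i + 6j - 6k ≠ -6 + 12i - 6j - 6k = qp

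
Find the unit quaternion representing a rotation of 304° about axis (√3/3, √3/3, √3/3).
-0.8829 + 0.271i + 0.271j + 0.271k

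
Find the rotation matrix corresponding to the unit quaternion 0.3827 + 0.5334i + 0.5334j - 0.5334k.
[[-0.1381, 0.9773, -0.1608], [0.1608, -0.1381, -0.9773], [-0.9773, -0.1608, -0.1381]]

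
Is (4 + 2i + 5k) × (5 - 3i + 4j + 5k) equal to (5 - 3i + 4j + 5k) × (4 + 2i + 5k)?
No: pq = 1 - 22i - 9j + 53k ≠ 1 + 18i + 41j + 37k = qp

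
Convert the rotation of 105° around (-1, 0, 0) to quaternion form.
0.6088 - 0.7934i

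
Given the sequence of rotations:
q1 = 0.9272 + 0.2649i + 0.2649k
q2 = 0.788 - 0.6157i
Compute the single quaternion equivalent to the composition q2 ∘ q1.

q2 · q1 = 0.8937 - 0.3621i + 0.1631j + 0.2087k
0.8937 - 0.3621i + 0.1631j + 0.2087k


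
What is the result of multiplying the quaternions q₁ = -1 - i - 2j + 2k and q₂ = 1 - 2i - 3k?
3 + 7i - 9j + k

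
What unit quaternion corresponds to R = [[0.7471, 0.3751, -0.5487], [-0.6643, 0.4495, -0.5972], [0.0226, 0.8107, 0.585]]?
0.8339 + 0.4221i - 0.1713j - 0.3116k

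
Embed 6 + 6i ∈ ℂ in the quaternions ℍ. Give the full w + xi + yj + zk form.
6 + 6i + 0j + 0k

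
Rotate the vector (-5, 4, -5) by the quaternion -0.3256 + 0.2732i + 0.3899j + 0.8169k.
(5.211, -4.416, -4.398)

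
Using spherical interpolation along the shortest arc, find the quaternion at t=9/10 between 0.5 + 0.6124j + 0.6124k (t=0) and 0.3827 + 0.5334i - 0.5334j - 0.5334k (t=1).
-0.2974 - 0.5i + 0.5751j + 0.5751k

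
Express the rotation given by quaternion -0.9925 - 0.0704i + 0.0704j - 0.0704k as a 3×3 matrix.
[[0.9802, -0.1497, -0.1298], [0.1298, 0.9802, -0.1497], [0.1497, 0.1298, 0.9802]]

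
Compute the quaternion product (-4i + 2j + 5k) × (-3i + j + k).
-19 - 3i - 11j + 2k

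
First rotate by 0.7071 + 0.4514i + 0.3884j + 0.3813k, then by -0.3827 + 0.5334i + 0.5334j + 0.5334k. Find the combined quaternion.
-0.9219 + 0.2006i + 0.2659j + 0.1976k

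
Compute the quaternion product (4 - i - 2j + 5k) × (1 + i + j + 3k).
-8 - 8i + 10j + 18k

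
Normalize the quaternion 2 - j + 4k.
0.4364 - 0.2182j + 0.8729k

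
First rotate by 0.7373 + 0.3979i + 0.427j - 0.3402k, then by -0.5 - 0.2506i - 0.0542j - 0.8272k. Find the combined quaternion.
-0.5272 - 0.0121i - 0.6679j - 0.5252k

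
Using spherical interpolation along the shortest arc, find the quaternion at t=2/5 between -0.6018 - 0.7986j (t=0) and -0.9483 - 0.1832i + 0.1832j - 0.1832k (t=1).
-0.876 - 0.0886i - 0.4657j - 0.0886k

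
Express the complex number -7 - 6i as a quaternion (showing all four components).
-7 - 6i + 0j + 0k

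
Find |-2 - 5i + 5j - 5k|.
√79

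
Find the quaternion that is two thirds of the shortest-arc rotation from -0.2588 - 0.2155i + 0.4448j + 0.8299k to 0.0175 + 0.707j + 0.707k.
-0.0771 - 0.0741i + 0.6337j + 0.7662k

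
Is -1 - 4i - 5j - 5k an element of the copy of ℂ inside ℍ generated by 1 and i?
No. The quaternion -1 - 4i - 5j - 5k has j-coefficient y = -5 and k-coefficient z = -5, not both zero, so it does not lie in the complex subalgebra spanned by 1 and i.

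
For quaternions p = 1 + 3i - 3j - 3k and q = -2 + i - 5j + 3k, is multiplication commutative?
No: pq = -11 - 29i - 11j - 3k ≠ -11 + 19i + 13j + 21k = qp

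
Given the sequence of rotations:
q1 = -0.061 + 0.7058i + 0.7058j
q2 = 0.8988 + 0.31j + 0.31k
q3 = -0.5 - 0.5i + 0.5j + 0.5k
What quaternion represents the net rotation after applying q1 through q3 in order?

q2 · q1 = -0.2736 + 0.4156i + 0.8343j - 0.2377k
q3 · q2 · q1 = 0.0463 - 0.607i - 0.465j - 0.6429k
0.0463 - 0.607i - 0.465j - 0.6429k


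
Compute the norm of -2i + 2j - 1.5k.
3.202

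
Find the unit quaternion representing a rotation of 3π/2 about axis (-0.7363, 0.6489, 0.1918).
-0.7071 - 0.5206i + 0.4588j + 0.1356k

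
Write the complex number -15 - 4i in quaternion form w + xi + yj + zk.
-15 - 4i + 0j + 0k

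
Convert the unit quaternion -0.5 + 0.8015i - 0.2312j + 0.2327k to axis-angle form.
axis = (0.9255, -0.267, 0.2687), θ = 4π/3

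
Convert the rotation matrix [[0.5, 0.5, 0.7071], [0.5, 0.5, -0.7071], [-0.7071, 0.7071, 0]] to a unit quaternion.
0.7071 + 0.5i + 0.5j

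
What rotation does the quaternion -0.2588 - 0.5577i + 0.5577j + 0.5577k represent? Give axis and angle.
axis = (-√3/3, √3/3, √3/3), θ = 7π/6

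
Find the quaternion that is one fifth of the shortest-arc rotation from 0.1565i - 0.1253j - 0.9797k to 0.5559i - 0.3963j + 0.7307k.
0.0034i - 0.0141j - 0.9999k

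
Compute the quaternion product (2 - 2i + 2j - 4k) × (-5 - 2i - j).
-12 + 2i - 4j + 26k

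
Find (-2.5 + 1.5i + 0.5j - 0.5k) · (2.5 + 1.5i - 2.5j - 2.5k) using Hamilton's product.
-8.5 - 2.5i + 10.5j + 0.5k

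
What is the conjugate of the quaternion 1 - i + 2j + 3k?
1 + i - 2j - 3k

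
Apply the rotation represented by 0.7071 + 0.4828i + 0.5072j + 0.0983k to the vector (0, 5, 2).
(3.378, 1.406, 3.951)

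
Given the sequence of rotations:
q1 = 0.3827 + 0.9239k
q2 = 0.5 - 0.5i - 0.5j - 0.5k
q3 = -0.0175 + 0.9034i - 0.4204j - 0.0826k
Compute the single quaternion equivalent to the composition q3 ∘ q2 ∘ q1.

q2 · q1 = 0.6533 - 0.6533i + 0.2706j + 0.2706k
q3 · q2 · q1 = 0.7149 + 0.5102i - 0.4699j - 0.0889k
0.7149 + 0.5102i - 0.4699j - 0.0889k


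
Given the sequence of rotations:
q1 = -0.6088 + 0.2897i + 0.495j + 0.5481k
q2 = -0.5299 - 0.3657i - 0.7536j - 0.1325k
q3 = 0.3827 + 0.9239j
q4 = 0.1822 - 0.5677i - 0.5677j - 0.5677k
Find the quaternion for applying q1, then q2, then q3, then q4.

q2 · q1 = 0.8742 - 0.2783i + 0.3585j - 0.1725k
q3 · q2 · q1 = 0.0033 - 0.2659i + 0.9449j + 0.1911k
q4 · q3 · q2 · q1 = 0.4946 + 0.3776i + 0.4297j - 0.6544k
0.4946 + 0.3776i + 0.4297j - 0.6544k


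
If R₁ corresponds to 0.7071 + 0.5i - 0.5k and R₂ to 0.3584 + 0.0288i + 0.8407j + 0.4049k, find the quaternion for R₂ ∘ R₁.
0.4415 - 0.2208i + 0.8113j - 0.3132k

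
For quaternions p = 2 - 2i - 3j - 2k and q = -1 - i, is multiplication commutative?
No: pq = -4 + 5j - k ≠ -4 + j + 5k = qp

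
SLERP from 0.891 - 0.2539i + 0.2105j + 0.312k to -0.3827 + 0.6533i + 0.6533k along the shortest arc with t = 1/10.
0.8988 - 0.3281i + 0.2004j + 0.2107k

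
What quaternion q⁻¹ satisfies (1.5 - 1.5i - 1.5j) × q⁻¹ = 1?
0.2222 + 0.2222i + 0.2222j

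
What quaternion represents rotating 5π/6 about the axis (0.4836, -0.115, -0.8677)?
0.2588 + 0.4671i - 0.1111j - 0.8381k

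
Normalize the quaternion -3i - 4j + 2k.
-0.5571i - 0.7428j + 0.3714k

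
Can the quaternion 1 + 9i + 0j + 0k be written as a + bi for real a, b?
Yes. The quaternion 1 + 9i has j- and k-coefficients y = z = 0, so it lies in the complex subalgebra spanned by 1 and i.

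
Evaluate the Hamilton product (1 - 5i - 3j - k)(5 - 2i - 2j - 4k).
-15 - 17i - 35j - 5k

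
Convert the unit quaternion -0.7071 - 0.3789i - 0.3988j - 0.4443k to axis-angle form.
axis = (-0.5358, -0.564, -0.6283), θ = 3π/2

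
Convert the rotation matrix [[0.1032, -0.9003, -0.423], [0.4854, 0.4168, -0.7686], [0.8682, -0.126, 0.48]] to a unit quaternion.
0.7071 + 0.2272i - 0.4565j + 0.4899k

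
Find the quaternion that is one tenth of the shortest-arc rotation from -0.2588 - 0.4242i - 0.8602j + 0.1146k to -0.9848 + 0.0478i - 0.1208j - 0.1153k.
-0.3746 - 0.3967i - 0.8328j + 0.0938k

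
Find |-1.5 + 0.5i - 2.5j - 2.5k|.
√15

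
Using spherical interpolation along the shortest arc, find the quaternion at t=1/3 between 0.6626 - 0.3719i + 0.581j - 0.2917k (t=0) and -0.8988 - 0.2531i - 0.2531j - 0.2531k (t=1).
0.8279 - 0.1739i + 0.5206j - 0.1154k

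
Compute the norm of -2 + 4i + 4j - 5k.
√61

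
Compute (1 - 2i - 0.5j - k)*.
1 + 2i + 0.5j + k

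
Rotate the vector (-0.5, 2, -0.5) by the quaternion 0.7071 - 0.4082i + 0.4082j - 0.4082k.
(-0.134, 1, -1.866)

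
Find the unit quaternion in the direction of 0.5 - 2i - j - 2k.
0.1644 - 0.6576i - 0.3288j - 0.6576k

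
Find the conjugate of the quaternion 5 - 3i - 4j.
5 + 3i + 4j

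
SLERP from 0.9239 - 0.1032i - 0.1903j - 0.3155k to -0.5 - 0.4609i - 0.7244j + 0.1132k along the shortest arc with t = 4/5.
0.6848 + 0.382i + 0.593j - 0.1828k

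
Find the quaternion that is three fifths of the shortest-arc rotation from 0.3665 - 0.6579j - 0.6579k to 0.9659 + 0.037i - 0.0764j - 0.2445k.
0.8118 + 0.0247i - 0.3527j - 0.4647k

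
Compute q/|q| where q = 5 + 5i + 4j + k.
0.6108 + 0.6108i + 0.4887j + 0.1222k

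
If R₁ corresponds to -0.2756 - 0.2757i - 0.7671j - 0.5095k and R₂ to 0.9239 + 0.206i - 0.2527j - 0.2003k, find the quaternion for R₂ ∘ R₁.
-0.4937 - 0.3364i - 0.4789j - 0.6432k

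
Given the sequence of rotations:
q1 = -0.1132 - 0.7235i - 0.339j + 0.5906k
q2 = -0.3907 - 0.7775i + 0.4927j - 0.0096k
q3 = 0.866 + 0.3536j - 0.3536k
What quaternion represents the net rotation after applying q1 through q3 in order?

q2 · q1 = -0.3456 + 0.6584i + 0.5428j + 0.3904k
q3 · q2 · q1 = -0.3532 + 0.9002i + 0.1151j + 0.2275k
-0.3532 + 0.9002i + 0.1151j + 0.2275k


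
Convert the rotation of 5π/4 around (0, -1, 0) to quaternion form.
-0.3827 - 0.9239j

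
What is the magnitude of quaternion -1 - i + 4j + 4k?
√34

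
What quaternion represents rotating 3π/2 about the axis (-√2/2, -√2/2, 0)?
-0.7071 - 0.5i - 0.5j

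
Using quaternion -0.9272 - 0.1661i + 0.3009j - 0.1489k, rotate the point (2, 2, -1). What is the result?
(1.306, 2.551, 0.888)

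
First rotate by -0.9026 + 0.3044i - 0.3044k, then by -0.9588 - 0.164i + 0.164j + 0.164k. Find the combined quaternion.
0.9653 - 0.1938i - 0.148j + 0.0939k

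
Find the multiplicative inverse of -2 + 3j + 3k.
-0.0909 - 0.1364j - 0.1364k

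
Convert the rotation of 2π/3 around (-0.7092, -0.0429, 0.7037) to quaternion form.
0.5 - 0.6142i - 0.0372j + 0.6094k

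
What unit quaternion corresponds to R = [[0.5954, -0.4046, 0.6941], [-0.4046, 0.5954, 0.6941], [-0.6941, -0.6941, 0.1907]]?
0.7716 - 0.4498i + 0.4498j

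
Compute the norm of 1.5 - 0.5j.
1.581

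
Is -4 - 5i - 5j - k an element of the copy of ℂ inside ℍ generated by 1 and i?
No. The quaternion -4 - 5i - 5j - k has j-coefficient y = -5 and k-coefficient z = -1, not both zero, so it does not lie in the complex subalgebra spanned by 1 and i.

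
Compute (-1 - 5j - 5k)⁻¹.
-0.0196 + 0.098j + 0.098k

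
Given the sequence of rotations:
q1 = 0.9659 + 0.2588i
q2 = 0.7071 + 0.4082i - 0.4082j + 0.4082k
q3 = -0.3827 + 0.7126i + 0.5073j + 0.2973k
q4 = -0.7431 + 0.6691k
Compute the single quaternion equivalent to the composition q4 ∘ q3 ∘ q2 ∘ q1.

q2 · q1 = 0.5773 + 0.5773i - 0.2886j + 0.4999k
q3 · q2 · q1 = -0.6345 + 0.5299i + 0.2187j - 0.5182k
q4 · q3 · q2 · q1 = 0.8182 - 0.5401i + 0.192j - 0.0395k
0.8182 - 0.5401i + 0.192j - 0.0395k


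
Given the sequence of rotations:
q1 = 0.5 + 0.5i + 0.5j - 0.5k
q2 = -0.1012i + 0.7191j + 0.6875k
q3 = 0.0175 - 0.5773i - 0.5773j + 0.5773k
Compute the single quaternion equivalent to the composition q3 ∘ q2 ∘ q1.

q2 · q1 = 0.0348 - 0.7539i + 0.6527j - 0.0664k
q3 · q2 · q1 = -0.0195 - 0.3718i - 0.4822j - 0.7931k
-0.0195 - 0.3718i - 0.4822j - 0.7931k


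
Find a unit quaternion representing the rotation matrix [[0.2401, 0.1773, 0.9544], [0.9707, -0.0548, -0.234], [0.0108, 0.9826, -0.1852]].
0.5 + 0.6083i + 0.4718j + 0.3967k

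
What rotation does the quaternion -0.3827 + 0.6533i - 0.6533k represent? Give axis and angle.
axis = (√2/2, 0, -√2/2), θ = 5π/4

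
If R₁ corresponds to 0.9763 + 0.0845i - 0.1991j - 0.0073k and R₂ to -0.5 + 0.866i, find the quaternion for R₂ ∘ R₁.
-0.5613 + 0.8032i + 0.1059j - 0.1688k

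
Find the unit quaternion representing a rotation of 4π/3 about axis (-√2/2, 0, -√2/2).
-0.5 - 0.6124i - 0.6124k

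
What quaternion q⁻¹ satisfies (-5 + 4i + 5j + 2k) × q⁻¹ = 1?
-0.0714 - 0.0571i - 0.0714j - 0.0286k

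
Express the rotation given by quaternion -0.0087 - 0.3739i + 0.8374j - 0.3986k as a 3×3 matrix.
[[-0.7202, -0.6331, 0.2835], [-0.6193, 0.4026, -0.6741], [0.3126, -0.6611, -0.6821]]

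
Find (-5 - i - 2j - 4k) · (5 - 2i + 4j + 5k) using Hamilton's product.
1 + 11i - 17j - 53k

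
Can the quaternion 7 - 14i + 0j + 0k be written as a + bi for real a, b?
Yes. The quaternion 7 - 14i has j- and k-coefficients y = z = 0, so it lies in the complex subalgebra spanned by 1 and i.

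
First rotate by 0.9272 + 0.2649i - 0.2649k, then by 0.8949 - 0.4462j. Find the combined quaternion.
0.8298 + 0.3553i - 0.4137j - 0.1189k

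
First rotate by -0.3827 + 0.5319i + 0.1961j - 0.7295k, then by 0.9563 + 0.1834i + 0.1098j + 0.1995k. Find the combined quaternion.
-0.3395 + 0.3192i + 0.3854j - 0.7964k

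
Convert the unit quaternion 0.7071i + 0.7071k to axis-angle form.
axis = (√2/2, 0, √2/2), θ = π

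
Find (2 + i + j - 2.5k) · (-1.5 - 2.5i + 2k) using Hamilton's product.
4.5 - 4.5i + 2.75j + 10.25k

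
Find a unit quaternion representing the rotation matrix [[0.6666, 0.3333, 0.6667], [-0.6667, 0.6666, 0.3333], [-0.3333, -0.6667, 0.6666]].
0.866 - 0.2887i + 0.2887j - 0.2887k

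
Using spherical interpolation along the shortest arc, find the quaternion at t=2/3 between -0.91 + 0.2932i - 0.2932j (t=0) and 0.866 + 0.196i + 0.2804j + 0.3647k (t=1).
-0.9203 - 0.0319i - 0.2975j - 0.2522k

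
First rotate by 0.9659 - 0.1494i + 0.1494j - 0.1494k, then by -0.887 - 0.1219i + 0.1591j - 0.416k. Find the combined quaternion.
-0.9609 + 0.0532i + 0.0651j - 0.2637k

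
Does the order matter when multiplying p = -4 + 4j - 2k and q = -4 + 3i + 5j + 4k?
Yes: pq = 4 + 14i - 42j - 20k ≠ 4 - 38i - 30j + 4k = qp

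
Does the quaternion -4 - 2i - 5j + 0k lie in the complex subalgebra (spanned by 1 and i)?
No. The quaternion -4 - 2i - 5j has j-coefficient y = -5 and k-coefficient z = 0, not both zero, so it does not lie in the complex subalgebra spanned by 1 and i.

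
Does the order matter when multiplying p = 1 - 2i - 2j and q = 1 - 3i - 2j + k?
Yes: pq = -9 - 7i - 2j - k ≠ -9 - 3i - 6j + 3k = qp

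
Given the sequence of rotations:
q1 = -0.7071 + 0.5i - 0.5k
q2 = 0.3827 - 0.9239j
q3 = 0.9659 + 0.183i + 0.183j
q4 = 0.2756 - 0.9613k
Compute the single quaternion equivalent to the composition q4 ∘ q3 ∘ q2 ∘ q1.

q2 · q1 = -0.2706 + 0.6533i + 0.6533j + 0.2706k
q3 · q2 · q1 = -0.5005 + 0.631i + 0.532j + 0.2614k
q4 · q3 · q2 · q1 = 0.1133 + 0.6853i - 0.46j + 0.5532k
0.1133 + 0.6853i - 0.46j + 0.5532k


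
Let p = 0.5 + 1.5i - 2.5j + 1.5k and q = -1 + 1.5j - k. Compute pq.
4.75 - 1.25i + 4.75j + 0.25k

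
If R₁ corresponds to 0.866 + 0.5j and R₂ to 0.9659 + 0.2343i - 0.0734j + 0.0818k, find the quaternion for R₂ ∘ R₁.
0.8732 + 0.162i + 0.4194j + 0.188k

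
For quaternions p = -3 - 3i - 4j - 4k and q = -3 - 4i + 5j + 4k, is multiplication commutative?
No: pq = 33 + 25i + 25j - 31k ≠ 33 + 17i - 31j + 31k = qp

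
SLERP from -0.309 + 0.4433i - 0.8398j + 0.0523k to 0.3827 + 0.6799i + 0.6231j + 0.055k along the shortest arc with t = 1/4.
-0.3839 + 0.1566i - 0.9096j + 0.0266k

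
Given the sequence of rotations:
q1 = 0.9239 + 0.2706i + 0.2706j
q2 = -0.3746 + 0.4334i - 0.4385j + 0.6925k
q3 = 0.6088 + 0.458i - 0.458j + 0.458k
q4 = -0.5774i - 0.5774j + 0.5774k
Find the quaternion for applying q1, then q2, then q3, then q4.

q2 · q1 = -0.3447 + 0.1117i - 0.3191j + 0.8757k
q3 · q2 · q1 = -0.8082 - 0.3448i - 0.3863j + 0.2803k
q4 · q3 · q2 · q1 = -0.584 + 0.5279i + 0.4294j - 0.4427k
-0.584 + 0.5279i + 0.4294j - 0.4427k


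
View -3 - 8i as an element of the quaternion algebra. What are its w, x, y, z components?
-3 - 8i + 0j + 0k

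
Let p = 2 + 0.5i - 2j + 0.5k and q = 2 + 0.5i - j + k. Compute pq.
1.25 + 0.5i - 6.25j + 3.5k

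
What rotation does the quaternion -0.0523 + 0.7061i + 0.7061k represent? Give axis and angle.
axis = (√2/2, 0, √2/2), θ = 186°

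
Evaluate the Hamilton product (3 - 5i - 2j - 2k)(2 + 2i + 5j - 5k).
16 + 16i - 18j - 40k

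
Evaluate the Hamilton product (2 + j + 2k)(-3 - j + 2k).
-9 + 4i - 5j - 2k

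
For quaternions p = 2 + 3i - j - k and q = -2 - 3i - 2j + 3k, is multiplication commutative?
No: pq = 6 - 17i - 8j - k ≠ 6 - 7i + 4j + 17k = qp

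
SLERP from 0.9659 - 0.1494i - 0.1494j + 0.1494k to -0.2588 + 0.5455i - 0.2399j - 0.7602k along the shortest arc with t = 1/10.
0.9424 - 0.2093i - 0.1106j + 0.2363k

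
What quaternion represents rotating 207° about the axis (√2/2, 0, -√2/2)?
-0.2334 + 0.6876i - 0.6876k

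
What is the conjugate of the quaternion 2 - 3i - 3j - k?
2 + 3i + 3j + k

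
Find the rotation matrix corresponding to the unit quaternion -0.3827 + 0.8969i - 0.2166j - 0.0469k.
[[0.9018, -0.4244, 0.0817], [-0.3526, -0.6133, 0.7068], [-0.2499, -0.6662, -0.7027]]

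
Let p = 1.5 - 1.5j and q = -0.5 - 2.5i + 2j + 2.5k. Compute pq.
2.25 - 7.5i + 3.75j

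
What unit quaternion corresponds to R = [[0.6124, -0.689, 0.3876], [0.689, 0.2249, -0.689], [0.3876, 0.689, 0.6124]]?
0.7826 + 0.4402i + 0.4402k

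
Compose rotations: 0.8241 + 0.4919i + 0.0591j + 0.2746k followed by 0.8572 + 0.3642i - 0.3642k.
0.6273 + 0.7433i - 0.2285j - 0.0432k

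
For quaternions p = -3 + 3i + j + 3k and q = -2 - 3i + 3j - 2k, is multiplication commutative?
No: pq = 18 - 8i - 14j + 12k ≠ 18 + 14i - 8j - 12k = qp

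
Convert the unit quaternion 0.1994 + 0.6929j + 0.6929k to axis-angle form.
axis = (0, √2/2, √2/2), θ = 157°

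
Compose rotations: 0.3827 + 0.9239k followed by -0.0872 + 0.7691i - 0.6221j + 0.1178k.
-0.1422 - 0.2804i - 0.9486j - 0.0355k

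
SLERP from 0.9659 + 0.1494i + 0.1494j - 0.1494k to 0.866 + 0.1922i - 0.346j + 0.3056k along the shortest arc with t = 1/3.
0.9847 + 0.1732i - 0.0198j + 0.0053k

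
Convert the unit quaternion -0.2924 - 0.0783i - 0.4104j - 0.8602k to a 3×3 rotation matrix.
[[-0.8167, -0.4388, 0.3747], [0.5673, -0.4921, 0.6603], [-0.1053, 0.7518, 0.6509]]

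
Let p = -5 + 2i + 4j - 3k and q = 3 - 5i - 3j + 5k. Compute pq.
22 + 42i + 32j - 20k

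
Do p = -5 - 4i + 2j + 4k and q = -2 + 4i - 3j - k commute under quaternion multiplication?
No: pq = 36 - 2i + 23j + k ≠ 36 - 22i - j - 7k = qp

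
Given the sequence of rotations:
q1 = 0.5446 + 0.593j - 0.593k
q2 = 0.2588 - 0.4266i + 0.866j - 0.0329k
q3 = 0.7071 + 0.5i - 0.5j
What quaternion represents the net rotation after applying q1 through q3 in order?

q2 · q1 = -0.3921 - 0.7264i + 0.3721j - 0.4244k
q3 · q2 · q1 = 0.272 - 0.4975i + 0.6714j - 0.4772k
0.272 - 0.4975i + 0.6714j - 0.4772k


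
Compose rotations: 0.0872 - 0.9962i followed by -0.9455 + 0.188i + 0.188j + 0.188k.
0.1048 + 0.9583i - 0.1709j + 0.2037k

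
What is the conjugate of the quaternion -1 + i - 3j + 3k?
-1 - i + 3j - 3k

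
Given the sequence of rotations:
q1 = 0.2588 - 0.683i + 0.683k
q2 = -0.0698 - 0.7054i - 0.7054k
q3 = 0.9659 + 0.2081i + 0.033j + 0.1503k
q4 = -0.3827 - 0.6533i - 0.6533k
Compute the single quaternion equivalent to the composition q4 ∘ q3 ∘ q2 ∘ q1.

q2 · q1 = -0.0181 - 0.1349i + 0.9636j - 0.2302k
q3 · q2 · q1 = 0.0134 - 0.2865i + 0.9578j - 0.0201k
q4 · q3 · q2 · q1 = -0.2054 + 0.7266i - 0.1925j - 0.6268k
-0.2054 + 0.7266i - 0.1925j - 0.6268k


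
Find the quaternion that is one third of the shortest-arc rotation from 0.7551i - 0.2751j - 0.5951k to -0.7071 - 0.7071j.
-0.319 + 0.6109i - 0.5415j - 0.4815k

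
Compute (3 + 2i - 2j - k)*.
3 - 2i + 2j + k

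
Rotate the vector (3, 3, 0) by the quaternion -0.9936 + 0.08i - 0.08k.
(2.485, 3.4, -0.515)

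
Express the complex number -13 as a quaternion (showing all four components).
-13 + 0i + 0j + 0k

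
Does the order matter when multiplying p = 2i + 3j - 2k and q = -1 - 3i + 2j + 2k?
Yes: pq = 4 + 8i - j + 15k ≠ 4 - 12i - 5j - 11k = qp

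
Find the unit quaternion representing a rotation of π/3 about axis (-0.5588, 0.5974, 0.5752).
0.866 - 0.2794i + 0.2987j + 0.2876k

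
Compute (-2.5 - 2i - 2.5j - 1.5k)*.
-2.5 + 2i + 2.5j + 1.5k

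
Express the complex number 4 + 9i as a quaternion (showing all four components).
4 + 9i + 0j + 0k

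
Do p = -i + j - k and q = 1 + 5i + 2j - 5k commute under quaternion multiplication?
No: pq = -2 - 4i - 9j - 8k ≠ -2 + 2i + 11j + 6k = qp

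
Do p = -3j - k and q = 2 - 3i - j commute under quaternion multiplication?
No: pq = -3 - i - 3j - 11k ≠ -3 + i - 9j + 7k = qp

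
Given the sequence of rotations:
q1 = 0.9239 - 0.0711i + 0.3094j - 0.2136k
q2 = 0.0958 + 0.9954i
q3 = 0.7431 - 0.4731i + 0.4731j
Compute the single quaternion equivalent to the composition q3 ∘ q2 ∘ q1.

q2 · q1 = 0.1593 + 0.9128i + 0.2423j + 0.2875k
q3 · q2 · q1 = 0.4356 + 0.739i + 0.3914j - 0.3328k
0.4356 + 0.739i + 0.3914j - 0.3328k


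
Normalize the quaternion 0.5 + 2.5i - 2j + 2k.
0.1313 + 0.6565i - 0.5252j + 0.5252k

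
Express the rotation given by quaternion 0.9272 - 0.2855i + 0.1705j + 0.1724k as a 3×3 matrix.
[[0.8824, -0.4171, 0.2177], [0.2223, 0.7775, 0.5882], [-0.4146, -0.4706, 0.7788]]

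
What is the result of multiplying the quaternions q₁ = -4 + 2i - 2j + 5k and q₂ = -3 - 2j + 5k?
-17 - 6i + 4j - 39k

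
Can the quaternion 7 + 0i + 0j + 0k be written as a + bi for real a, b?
Yes. The quaternion 7 has j- and k-coefficients y = z = 0, so it lies in the complex subalgebra spanned by 1 and i.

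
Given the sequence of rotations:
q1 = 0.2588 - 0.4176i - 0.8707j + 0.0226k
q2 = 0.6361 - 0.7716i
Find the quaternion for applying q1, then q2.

q2 · q1 = -0.1576 - 0.4653i - 0.5364j + 0.6862k
-0.1576 - 0.4653i - 0.5364j + 0.6862k


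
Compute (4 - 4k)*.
4 + 4k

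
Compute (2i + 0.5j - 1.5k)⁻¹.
-0.3077i - 0.0769j + 0.2308k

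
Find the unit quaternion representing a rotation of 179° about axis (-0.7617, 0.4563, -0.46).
0.0087 - 0.7617i + 0.4563j - 0.46k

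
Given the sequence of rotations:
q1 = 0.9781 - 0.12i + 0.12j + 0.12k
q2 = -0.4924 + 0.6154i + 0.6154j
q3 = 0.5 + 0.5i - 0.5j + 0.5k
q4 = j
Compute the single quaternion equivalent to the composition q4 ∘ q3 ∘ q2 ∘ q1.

q2 · q1 = -0.4816 + 0.7349i + 0.469j + 0.0886k
q3 · q2 · q1 = -0.418 - 0.1522i + 0.7984j + 0.4054k
q4 · q3 · q2 · q1 = -0.7984 + 0.4054i - 0.418j + 0.1522k
-0.7984 + 0.4054i - 0.418j + 0.1522k


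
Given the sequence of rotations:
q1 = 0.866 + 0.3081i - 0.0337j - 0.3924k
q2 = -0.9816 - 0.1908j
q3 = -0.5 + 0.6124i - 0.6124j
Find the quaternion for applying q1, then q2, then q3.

q2 · q1 = -0.8565 - 0.2276i - 0.1322j + 0.444k
q3 · q2 · q1 = 0.4867 - 0.6826i + 0.3187j - 0.4423k
0.4867 - 0.6826i + 0.3187j - 0.4423k


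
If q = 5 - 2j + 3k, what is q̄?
5 + 2j - 3k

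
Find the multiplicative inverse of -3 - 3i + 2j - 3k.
-0.0968 + 0.0968i - 0.0645j + 0.0968k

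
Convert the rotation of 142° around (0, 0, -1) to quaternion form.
0.3256 - 0.9455k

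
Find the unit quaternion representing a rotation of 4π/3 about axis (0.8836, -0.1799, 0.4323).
-0.5 + 0.7652i - 0.1558j + 0.3744k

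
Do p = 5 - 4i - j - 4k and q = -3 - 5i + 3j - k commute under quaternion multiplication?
No: pq = -36 + 34j - 10k ≠ -36 - 26i + 2j + 24k = qp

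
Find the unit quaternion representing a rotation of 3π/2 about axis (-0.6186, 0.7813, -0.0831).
-0.7071 - 0.4374i + 0.5525j - 0.0588k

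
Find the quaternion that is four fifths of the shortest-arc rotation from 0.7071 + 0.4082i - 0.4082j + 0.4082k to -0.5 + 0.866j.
0.5721 + 0.0903i - 0.8102j + 0.0903k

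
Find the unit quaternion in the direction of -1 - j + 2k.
-0.4082 - 0.4082j + 0.8165k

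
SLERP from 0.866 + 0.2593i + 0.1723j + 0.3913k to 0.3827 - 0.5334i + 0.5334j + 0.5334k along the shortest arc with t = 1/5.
0.836 + 0.0943i + 0.2764j + 0.4645k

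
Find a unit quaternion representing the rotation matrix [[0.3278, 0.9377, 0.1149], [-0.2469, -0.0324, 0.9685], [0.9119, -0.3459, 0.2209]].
0.6157 - 0.5337i - 0.3236j - 0.481k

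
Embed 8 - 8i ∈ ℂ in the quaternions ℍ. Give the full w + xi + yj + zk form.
8 - 8i + 0j + 0k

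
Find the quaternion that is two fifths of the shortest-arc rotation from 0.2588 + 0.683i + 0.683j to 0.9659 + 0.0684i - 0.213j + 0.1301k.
0.7223 + 0.5569i + 0.4039j + 0.0708k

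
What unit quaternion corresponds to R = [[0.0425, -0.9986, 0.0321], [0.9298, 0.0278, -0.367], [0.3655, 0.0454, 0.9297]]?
0.7071 + 0.1458i - 0.1179j + 0.6818k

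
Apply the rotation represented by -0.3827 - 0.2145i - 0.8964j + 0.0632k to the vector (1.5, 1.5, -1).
(-0.932, 2.132, -0.294)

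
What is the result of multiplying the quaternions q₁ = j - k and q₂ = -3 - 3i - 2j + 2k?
4 + 6k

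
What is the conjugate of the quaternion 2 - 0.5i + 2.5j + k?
2 + 0.5i - 2.5j - k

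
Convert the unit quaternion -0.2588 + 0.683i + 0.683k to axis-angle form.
axis = (√2/2, 0, √2/2), θ = 7π/6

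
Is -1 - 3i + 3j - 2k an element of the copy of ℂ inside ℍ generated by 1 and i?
No. The quaternion -1 - 3i + 3j - 2k has j-coefficient y = 3 and k-coefficient z = -2, not both zero, so it does not lie in the complex subalgebra spanned by 1 and i.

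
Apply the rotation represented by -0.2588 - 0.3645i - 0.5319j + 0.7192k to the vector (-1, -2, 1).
(-1.169, -0.369, 2.121)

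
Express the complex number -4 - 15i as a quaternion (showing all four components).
-4 - 15i + 0j + 0k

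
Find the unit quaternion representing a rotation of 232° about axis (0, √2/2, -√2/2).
-0.4384 + 0.6355j - 0.6355k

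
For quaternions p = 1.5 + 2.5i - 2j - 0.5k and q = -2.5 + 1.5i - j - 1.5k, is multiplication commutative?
No: pq = -10.25 - 1.5i + 6.5j - 0.5k ≠ -10.25 - 6.5i + 0.5j - 1.5k = qp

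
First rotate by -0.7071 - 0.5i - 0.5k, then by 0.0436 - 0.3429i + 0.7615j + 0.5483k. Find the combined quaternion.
0.0719 - 0.1601i - 0.9841j - 0.0288k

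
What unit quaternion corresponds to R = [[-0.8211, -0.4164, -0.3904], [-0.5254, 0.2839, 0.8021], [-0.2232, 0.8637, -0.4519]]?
-0.0523 - 0.2945i + 0.7995j + 0.5209k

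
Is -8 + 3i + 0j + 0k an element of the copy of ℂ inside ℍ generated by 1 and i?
Yes. The quaternion -8 + 3i has j- and k-coefficients y = z = 0, so it lies in the complex subalgebra spanned by 1 and i.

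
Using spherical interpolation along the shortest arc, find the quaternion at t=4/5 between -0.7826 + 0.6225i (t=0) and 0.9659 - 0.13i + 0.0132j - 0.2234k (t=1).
-0.954 + 0.2376i - 0.0108j + 0.1824k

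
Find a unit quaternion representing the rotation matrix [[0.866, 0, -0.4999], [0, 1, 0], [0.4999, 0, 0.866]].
0.9659 - 0.2588j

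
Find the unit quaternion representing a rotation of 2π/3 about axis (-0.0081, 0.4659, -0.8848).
0.5 - 0.007i + 0.4035j - 0.7663k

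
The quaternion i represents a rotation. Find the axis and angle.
axis = (1, 0, 0), θ = π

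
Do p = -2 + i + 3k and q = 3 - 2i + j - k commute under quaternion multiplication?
No: pq = -1 + 4i - 7j + 12k ≠ -1 + 10i + 3j + 10k = qp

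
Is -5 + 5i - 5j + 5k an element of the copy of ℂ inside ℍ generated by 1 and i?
No. The quaternion -5 + 5i - 5j + 5k has j-coefficient y = -5 and k-coefficient z = 5, not both zero, so it does not lie in the complex subalgebra spanned by 1 and i.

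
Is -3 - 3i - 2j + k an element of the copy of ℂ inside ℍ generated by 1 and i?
No. The quaternion -3 - 3i - 2j + k has j-coefficient y = -2 and k-coefficient z = 1, not both zero, so it does not lie in the complex subalgebra spanned by 1 and i.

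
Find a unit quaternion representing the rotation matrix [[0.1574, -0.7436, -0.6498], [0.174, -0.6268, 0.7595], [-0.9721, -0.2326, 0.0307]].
-0.3746 + 0.6621i - 0.2151j - 0.6124k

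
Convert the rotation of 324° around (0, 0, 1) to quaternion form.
-0.9511 + 0.309k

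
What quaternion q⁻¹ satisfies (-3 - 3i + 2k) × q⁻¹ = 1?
-0.1364 + 0.1364i - 0.0909k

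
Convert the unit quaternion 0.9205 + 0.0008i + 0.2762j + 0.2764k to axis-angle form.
axis = (0.002, 0.7068, 0.7074), θ = 46°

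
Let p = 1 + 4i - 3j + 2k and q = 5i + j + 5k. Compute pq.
-27 - 12i - 9j + 24k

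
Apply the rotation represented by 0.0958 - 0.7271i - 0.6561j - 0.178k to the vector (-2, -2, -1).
(-2.261, -1.971, -0.039)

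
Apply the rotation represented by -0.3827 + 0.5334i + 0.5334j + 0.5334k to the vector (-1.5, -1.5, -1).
(-1.42, -1.011, -1.569)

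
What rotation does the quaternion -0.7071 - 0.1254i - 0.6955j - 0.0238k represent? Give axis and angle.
axis = (-0.1773, -0.9836, -0.0337), θ = 3π/2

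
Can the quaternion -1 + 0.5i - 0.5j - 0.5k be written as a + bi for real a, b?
No. The quaternion -1 + 0.5i - 0.5j - 0.5k has j-coefficient y = -0.5 and k-coefficient z = -0.5, not both zero, so it does not lie in the complex subalgebra spanned by 1 and i.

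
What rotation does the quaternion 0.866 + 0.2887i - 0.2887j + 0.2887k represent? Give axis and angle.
axis = (√3/3, -√3/3, √3/3), θ = π/3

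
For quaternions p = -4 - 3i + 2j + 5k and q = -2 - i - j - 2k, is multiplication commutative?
No: pq = 17 + 11i - 11j + 3k ≠ 17 + 9i + 11j - 7k = qp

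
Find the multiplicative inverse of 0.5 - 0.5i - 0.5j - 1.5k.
0.1667 + 0.1667i + 0.1667j + 0.5k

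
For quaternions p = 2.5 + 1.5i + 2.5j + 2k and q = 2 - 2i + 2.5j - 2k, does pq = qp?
No: pq = 5.75 - 12i + 10.25j + 7.75k ≠ 5.75 + 8i + 12.25j - 9.75k = qp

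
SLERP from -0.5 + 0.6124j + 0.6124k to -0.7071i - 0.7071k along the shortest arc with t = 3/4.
-0.1537 + 0.5853i + 0.1882j + 0.7735k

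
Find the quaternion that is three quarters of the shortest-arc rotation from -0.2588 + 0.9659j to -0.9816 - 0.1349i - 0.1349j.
-0.9671 - 0.1202i + 0.2242j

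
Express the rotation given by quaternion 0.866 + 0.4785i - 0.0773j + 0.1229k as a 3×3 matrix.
[[0.9578, -0.2868, -0.0163], [0.1389, 0.5119, -0.8478], [0.2515, 0.8098, 0.5301]]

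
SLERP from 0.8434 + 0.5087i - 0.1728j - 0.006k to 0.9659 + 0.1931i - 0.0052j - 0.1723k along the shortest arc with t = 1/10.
0.8627 + 0.4802i - 0.1569j - 0.0232k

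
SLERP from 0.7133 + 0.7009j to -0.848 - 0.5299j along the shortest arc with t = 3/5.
0.7986 + 0.6018j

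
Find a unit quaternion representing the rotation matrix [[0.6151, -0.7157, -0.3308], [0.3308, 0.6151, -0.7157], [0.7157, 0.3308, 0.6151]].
0.8434 + 0.3102i - 0.3102j + 0.3102k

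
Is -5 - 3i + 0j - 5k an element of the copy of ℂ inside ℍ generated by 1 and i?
No. The quaternion -5 - 3i - 5k has j-coefficient y = 0 and k-coefficient z = -5, not both zero, so it does not lie in the complex subalgebra spanned by 1 and i.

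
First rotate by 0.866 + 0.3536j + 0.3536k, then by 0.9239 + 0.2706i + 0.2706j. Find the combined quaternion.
0.7044 + 0.33i + 0.4653j + 0.4224k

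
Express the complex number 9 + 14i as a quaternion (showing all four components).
9 + 14i + 0j + 0k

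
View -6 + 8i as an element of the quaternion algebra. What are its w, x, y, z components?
-6 + 8i + 0j + 0k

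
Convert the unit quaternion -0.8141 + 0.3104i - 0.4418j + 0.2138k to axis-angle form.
axis = (0.5345, -0.7608, 0.3682), θ = 289°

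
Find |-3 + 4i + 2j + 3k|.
√38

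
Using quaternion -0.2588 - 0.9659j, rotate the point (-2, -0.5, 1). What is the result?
(2.232, -0.5, 0.134)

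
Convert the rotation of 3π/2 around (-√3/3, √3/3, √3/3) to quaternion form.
-0.7071 - 0.4082i + 0.4082j + 0.4082k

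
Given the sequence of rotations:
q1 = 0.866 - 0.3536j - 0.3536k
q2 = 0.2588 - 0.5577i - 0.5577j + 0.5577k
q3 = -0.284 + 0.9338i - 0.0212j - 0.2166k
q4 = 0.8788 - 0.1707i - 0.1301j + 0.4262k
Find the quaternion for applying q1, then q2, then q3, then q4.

q2 · q1 = 0.2241 - 0.0886i - 0.7717j + 0.5887k
q3 · q2 · q1 = 0.1302 + 0.0548i - 0.3161j - 0.9382k
q4 · q3 · q2 · q1 = 0.4825 + 0.2827i - 0.4315j - 0.7079k
0.4825 + 0.2827i - 0.4315j - 0.7079k


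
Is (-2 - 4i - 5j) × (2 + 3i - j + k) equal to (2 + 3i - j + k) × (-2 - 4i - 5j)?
No: pq = 3 - 19i - 4j + 17k ≠ 3 - 9i - 12j - 21k = qp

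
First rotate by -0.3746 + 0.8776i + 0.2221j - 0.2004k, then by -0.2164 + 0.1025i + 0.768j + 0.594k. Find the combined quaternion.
-0.0604 - 0.5141i + 0.2061j - 0.8304k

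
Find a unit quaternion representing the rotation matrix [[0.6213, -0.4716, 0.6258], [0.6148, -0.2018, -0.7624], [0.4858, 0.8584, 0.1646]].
0.6293 + 0.6439i + 0.0556j + 0.4316k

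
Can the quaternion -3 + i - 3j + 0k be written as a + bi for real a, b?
No. The quaternion -3 + i - 3j has j-coefficient y = -3 and k-coefficient z = 0, not both zero, so it does not lie in the complex subalgebra spanned by 1 and i.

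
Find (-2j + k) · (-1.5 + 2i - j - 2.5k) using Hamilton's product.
0.5 + 6i + 5j + 2.5k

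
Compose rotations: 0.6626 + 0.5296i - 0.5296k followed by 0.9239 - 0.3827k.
0.4095 + 0.4893i - 0.2027j - 0.7429k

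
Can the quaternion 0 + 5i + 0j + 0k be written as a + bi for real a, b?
Yes. The quaternion 5i has j- and k-coefficients y = z = 0, so it lies in the complex subalgebra spanned by 1 and i.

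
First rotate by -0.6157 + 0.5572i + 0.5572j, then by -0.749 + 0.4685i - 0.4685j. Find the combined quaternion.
0.4612 - 0.7058i - 0.1289j + 0.5221k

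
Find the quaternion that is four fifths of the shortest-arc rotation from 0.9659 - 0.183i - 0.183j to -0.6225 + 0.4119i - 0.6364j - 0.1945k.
0.7552 - 0.3929i + 0.498j + 0.1653k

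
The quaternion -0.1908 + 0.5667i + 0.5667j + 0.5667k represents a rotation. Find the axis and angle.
axis = (√3/3, √3/3, √3/3), θ = 202°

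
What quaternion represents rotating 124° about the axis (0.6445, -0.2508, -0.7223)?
0.4695 + 0.5691i - 0.2214j - 0.6378k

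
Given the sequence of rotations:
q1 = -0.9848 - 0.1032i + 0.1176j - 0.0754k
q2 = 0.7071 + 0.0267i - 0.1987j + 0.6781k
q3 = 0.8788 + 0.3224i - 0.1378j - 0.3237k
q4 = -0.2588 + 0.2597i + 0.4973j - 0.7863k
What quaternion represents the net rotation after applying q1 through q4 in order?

q2 · q1 = -0.6191 - 0.164i + 0.2109j - 0.7385k
q3 · q2 · q1 = -0.7012 - 0.1737i + 0.5618j - 0.4032k
q4 · q3 · q2 · q1 = -0.3698 + 0.1041i - 0.2528j + 0.888k
-0.3698 + 0.1041i - 0.2528j + 0.888k


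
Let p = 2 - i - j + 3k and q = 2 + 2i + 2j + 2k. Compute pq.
2 - 6i + 10j + 10k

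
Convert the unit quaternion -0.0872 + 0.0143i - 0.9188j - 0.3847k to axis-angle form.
axis = (0.0144, -0.9223, -0.3862), θ = 190°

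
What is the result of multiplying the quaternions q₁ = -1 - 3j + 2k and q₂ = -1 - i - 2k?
5 + 7i + j - 3k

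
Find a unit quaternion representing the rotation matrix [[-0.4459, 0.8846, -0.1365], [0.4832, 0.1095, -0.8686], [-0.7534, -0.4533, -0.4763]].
0.2164 + 0.4798i + 0.7127j - 0.4637k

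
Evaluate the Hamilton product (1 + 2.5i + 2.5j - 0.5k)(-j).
2.5 - 0.5i - j - 2.5k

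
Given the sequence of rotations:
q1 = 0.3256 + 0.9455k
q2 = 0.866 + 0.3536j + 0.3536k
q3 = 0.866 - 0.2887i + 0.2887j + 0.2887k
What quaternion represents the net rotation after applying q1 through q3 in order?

q2 · q1 = -0.0524 + 0.3343i + 0.1151j + 0.9339k
q3 · q2 · q1 = -0.2517 + 0.541i + 0.4507j + 0.6639k
-0.2517 + 0.541i + 0.4507j + 0.6639k


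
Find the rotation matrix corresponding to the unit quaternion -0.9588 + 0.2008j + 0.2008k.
[[0.8387, 0.3851, -0.3851], [-0.3851, 0.9194, 0.0806], [0.3851, 0.0806, 0.9194]]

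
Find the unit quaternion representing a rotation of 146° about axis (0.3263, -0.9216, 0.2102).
0.2924 + 0.312i - 0.8813j + 0.201k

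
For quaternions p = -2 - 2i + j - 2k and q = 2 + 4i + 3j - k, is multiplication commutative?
No: pq = -1 - 7i - 14j - 12k ≠ -1 - 17i + 6j + 8k = qp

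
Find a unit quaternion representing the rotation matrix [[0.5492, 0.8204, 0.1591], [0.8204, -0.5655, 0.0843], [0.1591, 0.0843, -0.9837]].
0.8801i + 0.4661j + 0.0904k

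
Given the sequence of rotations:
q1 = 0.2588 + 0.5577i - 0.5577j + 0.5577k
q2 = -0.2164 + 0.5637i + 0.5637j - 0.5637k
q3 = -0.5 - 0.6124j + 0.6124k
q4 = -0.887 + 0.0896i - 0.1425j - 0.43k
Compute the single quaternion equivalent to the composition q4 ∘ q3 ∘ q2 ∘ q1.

q2 · q1 = 0.2584 + 0.0252i - 0.3622j - 0.8953k
q3 · q2 · q1 = 0.1973 + 0.7575i + 0.0383j + 0.6213k
q4 · q3 · q2 · q1 = 0.0297 - 0.7263i - 0.4435j - 0.5246k
0.0297 - 0.7263i - 0.4435j - 0.5246k


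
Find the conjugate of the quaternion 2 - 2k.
2 + 2k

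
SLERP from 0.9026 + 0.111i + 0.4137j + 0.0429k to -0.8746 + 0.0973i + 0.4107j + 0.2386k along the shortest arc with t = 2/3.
0.9772 - 0.0283i - 0.1402j - 0.1566k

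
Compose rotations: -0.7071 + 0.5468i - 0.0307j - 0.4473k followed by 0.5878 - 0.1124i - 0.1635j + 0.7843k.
-0.0084 + 0.4981i + 0.4761j - 0.7246k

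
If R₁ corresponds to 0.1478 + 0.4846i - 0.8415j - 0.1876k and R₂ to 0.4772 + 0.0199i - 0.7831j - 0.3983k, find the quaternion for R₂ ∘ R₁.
-0.6728 + 0.0459i - 0.7066j + 0.2144k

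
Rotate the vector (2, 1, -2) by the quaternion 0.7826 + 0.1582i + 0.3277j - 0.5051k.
(0.738, 0.223, -2.899)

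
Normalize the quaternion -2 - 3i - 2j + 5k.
-0.3086 - 0.4629i - 0.3086j + 0.7715k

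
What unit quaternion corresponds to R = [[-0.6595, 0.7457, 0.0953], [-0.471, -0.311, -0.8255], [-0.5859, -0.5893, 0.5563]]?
-0.3827 - 0.1543i - 0.445j + 0.7948k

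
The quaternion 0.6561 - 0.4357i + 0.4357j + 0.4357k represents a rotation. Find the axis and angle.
axis = (-√3/3, √3/3, √3/3), θ = 98°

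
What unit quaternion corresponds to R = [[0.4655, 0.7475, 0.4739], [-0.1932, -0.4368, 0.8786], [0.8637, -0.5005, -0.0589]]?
-0.4924 + 0.7002i + 0.1979j + 0.4776k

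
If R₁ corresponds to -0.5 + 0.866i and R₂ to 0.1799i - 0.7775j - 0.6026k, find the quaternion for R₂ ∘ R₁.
-0.1558 - 0.09i - 0.1331j + 0.9746k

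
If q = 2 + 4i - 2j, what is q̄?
2 - 4i + 2j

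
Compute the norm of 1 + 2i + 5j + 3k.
√39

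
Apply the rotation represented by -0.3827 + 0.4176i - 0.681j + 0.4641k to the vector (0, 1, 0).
(-0.214, 0.22, -0.952)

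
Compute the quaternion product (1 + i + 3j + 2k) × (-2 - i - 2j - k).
7 - 2i - 9j - 4k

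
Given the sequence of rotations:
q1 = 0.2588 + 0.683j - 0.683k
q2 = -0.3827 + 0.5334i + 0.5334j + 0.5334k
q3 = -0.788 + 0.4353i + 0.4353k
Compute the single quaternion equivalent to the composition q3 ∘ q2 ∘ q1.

q2 · q1 = -0.099 - 0.5906i + 0.241j + 0.7637k
q3 · q2 · q1 = 0.0027 + 0.3174i - 0.7794j - 0.54k
0.0027 + 0.3174i - 0.7794j - 0.54k
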